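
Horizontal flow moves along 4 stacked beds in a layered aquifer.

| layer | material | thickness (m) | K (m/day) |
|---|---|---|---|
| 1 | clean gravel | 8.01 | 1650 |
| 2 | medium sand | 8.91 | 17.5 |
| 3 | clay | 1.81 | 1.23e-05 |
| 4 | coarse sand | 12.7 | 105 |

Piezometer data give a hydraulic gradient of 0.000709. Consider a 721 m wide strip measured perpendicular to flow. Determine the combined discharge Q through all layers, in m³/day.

Flow is parallel to layering, so each bed carries its own Darcy discharge and the transmissivities add.
Σ(K_i·b_i) = 1650×8.01 + 17.5×8.91 + 1.23e-05×1.81 + 105×12.7 = 14706 m²/day.
Hydraulic gradient i = 0.000709.
Q = Σ(K_i·b_i) · W · i = 14706 × 721 × 0.0007090 = 7518 m³/day.

7520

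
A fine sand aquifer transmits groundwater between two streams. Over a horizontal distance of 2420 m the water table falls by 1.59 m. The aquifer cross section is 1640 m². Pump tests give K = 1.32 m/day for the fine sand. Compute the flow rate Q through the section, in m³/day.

1.42

Hydraulic gradient i = Δh / L = 1.59 / 2420 = 0.0006570.
Darcy's law: Q = K · A · i = 1.320 × 1640 × 0.0006570 = 1.422 m³/day.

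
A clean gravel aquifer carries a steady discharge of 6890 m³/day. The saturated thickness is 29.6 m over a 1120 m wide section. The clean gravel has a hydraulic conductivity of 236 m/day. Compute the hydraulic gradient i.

0.000881

Cross-sectional area A = 1120 × 29.6 = 33152 m².
From Q = K·A·i, i = Q / (K·A) = 6890 / (236.0 × 33152) = 0.0008806.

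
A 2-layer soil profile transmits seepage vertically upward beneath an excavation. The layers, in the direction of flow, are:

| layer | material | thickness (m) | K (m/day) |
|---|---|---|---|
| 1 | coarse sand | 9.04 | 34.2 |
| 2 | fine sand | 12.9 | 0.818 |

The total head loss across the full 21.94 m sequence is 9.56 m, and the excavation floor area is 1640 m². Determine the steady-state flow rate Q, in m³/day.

Flow is perpendicular to layering, so the layers act in series and the equivalent K is the thickness-weighted harmonic mean.
Total thickness L = 9.04 + 12.9 = 21.94 m.
Σ(b_i/K_i) = 9.04/34.2 + 12.9/0.818 = 16.03 d.
K_eq = L / Σ(b_i/K_i) = 21.94 / 16.03 = 1.368 m/day.
Q = K_eq · A · (Δh/L) = 1.368 × 1640 × (9.56/21.94) = 977.8 m³/day.

978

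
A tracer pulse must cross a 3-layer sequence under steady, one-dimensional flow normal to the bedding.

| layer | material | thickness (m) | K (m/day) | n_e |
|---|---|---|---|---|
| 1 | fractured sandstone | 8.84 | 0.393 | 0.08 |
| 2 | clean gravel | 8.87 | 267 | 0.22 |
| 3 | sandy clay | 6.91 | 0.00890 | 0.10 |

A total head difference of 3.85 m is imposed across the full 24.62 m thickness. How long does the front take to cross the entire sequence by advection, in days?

695

With flow normal to the layers, continuity requires the same specific discharge q through every layer.
Σ(b_i/K_i) = 8.84/0.393 + 8.87/267 + 6.91/0.00890 = 798.9 d.
q = Δh / Σ(b_i/K_i) = 3.85 / 798.9 = 0.004819 m/day.
In each layer the seepage velocity is v_i = q/n_i, so the layer transit time is t_i = b_i·n_i / q:
  layer 1 (fractured sandstone): t_1 = 8.84 × 0.08 / 0.004819 = 146.8 d
  layer 2 (clean gravel): t_2 = 8.87 × 0.22 / 0.004819 = 404.9 d
  layer 3 (sandy clay): t_3 = 6.91 × 0.10 / 0.004819 = 143.4 d
Total t = Σ t_i = 695.1 days.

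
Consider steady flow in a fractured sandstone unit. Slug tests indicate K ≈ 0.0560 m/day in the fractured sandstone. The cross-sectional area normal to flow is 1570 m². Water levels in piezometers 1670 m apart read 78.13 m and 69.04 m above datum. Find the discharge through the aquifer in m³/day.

0.479

Hydraulic gradient i = (78.13 − 69.04) / 1670 = 9.09 / 1670 = 0.005443.
Darcy's law: Q = K · A · i = 0.05600 × 1570 × 0.005443 = 0.4786 m³/day.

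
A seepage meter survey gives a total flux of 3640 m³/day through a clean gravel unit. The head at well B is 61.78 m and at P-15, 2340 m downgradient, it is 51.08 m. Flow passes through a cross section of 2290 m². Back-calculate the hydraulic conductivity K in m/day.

348

Hydraulic gradient i = (61.78 − 51.08) / 2340 = 10.7 / 2340 = 0.004573.
From Q = K·A·i, K = Q / (A·i) = 3640 / (2290 × 0.004573) = 347.6 m/day.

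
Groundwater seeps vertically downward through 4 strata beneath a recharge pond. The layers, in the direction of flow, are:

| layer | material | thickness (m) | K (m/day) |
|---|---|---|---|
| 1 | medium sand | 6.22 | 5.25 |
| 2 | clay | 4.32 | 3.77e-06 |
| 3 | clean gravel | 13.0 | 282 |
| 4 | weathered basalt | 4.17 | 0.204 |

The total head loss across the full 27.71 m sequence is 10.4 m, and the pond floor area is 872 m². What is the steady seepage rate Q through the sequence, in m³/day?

Flow is perpendicular to layering, so the layers act in series and the equivalent K is the thickness-weighted harmonic mean.
Total thickness L = 6.22 + 4.32 + 13.0 + 4.17 = 27.71 m.
Σ(b_i/K_i) = 6.22/5.25 + 4.32/3.77e-06 + 13.0/282 + 4.17/0.204 = 1.146e+06 d.
K_eq = L / Σ(b_i/K_i) = 27.71 / 1.146e+06 = 2.418e-05 m/day.
Q = K_eq · A · (Δh/L) = 2.418e-05 × 872 × (10.4/27.71) = 0.007914 m³/day.

0.00791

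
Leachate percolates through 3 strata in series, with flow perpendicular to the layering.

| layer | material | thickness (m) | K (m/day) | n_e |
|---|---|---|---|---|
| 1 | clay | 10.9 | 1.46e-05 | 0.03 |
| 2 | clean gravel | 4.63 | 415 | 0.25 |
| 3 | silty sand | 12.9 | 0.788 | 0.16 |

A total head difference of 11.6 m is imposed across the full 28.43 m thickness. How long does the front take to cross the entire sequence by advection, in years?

With flow normal to the layers, continuity requires the same specific discharge q through every layer.
Σ(b_i/K_i) = 10.9/1.46e-05 + 4.63/415 + 12.9/0.788 = 7.466e+05 d.
q = Δh / Σ(b_i/K_i) = 11.6 / 7.466e+05 = 1.554e-05 m/day.
In each layer the seepage velocity is v_i = q/n_i, so the layer transit time is t_i = b_i·n_i / q:
  layer 1 (clay): t_1 = 10.9 × 0.03 / 1.554e-05 = 21046 d
  layer 2 (clean gravel): t_2 = 4.63 × 0.25 / 1.554e-05 = 74498 d
  layer 3 (silty sand): t_3 = 12.9 × 0.16 / 1.554e-05 = 1.328e+05 d
Total t = Σ t_i = 2.284e+05 days = 625.3 years.

625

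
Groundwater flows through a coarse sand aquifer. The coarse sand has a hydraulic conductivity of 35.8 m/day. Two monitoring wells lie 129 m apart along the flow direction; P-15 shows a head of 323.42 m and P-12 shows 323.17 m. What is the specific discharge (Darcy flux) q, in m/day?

0.0694

Hydraulic gradient i = (323.42 − 323.17) / 129 = 0.25 / 129 = 0.001938.
Specific discharge q = K · i = 35.80 × 0.001938 = 0.06938 m/day.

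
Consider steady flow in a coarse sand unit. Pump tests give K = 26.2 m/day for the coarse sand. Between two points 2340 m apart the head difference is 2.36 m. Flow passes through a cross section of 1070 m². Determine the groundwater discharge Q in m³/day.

28.3

Hydraulic gradient i = Δh / L = 2.36 / 2340 = 0.001009.
Darcy's law: Q = K · A · i = 26.20 × 1070 × 0.001009 = 28.27 m³/day.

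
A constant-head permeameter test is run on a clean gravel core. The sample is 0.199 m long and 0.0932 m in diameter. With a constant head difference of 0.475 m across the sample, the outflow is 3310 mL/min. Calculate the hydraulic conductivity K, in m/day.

293

Cross-sectional area A = π·(d/2)² = π × (0.0932/2)² = 0.006822 m².
Convert discharge: 3310 mL/min = 5.517e-05 m³/s.
Darcy's law rearranged: K = Q·L / (A·Δh) = 5.517e-05 × 0.199 / (0.006822 × 0.475) = 0.003388 m/s = 292.7 m/day.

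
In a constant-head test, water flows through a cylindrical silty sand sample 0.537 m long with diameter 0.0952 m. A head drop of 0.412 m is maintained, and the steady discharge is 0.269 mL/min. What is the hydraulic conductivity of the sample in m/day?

Cross-sectional area A = π·(d/2)² = π × (0.0952/2)² = 0.007118 m².
Convert discharge: 0.269 mL/min = 4.483e-09 m³/s.
Darcy's law rearranged: K = Q·L / (A·Δh) = 4.483e-09 × 0.537 / (0.007118 × 0.412) = 8.209e-07 m/s = 0.07093 m/day.

0.0709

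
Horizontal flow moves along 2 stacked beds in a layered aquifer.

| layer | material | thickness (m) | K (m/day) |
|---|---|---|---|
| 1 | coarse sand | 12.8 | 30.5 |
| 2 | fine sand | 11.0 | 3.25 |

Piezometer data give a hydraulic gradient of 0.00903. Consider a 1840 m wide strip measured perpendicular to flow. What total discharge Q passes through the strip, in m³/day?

7080

Flow is parallel to layering, so each bed carries its own Darcy discharge and the transmissivities add.
Σ(K_i·b_i) = 30.5×12.8 + 3.25×11.0 = 426.2 m²/day.
Hydraulic gradient i = 0.00903.
Q = Σ(K_i·b_i) · W · i = 426.2 × 1840 × 0.009030 = 7081 m³/day.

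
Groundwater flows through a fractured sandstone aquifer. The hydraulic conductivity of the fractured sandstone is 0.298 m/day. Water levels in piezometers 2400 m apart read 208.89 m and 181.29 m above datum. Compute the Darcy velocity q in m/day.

Hydraulic gradient i = (208.89 − 181.29) / 2400 = 27.6 / 2400 = 0.01150.
Specific discharge q = K · i = 0.2980 × 0.01150 = 0.003427 m/day.

0.00343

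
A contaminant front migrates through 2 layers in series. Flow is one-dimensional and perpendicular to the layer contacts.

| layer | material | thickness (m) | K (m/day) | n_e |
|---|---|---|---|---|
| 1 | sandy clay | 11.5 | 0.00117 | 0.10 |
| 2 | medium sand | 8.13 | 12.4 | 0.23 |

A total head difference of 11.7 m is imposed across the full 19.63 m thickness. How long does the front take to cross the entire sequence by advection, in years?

6.95

With flow normal to the layers, continuity requires the same specific discharge q through every layer.
Σ(b_i/K_i) = 11.5/0.00117 + 8.13/12.4 = 9830 d.
q = Δh / Σ(b_i/K_i) = 11.7 / 9830 = 0.001190 m/day.
In each layer the seepage velocity is v_i = q/n_i, so the layer transit time is t_i = b_i·n_i / q:
  layer 1 (sandy clay): t_1 = 11.5 × 0.10 / 0.001190 = 966.2 d
  layer 2 (medium sand): t_2 = 8.13 × 0.23 / 0.001190 = 1571 d
Total t = Σ t_i = 2537 days = 6.946 years.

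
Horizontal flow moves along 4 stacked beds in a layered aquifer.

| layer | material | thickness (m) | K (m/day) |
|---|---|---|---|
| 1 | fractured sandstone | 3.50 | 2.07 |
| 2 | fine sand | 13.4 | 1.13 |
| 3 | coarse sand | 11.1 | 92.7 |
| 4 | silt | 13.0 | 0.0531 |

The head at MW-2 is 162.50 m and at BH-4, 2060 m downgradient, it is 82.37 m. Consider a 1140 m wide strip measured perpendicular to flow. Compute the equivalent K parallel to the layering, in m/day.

Flow is parallel to layering, so each bed carries its own Darcy discharge and the transmissivities add.
Σ(K_i·b_i) = 2.07×3.50 + 1.13×13.4 + 92.7×11.1 + 0.0531×13.0 = 1052 m²/day.
Total thickness b = 41.00 m, so K_eq = Σ(K_i·b_i)/b = 25.66 m/day.

25.7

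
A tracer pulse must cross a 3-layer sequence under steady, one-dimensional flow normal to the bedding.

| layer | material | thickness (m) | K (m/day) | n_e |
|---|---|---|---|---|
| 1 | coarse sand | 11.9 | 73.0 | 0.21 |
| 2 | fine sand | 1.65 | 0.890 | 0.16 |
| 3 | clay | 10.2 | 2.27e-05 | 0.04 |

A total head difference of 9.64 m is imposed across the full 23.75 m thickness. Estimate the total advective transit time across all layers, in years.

405

With flow normal to the layers, continuity requires the same specific discharge q through every layer.
Σ(b_i/K_i) = 11.9/73.0 + 1.65/0.890 + 10.2/2.27e-05 = 4.493e+05 d.
q = Δh / Σ(b_i/K_i) = 9.64 / 4.493e+05 = 2.145e-05 m/day.
In each layer the seepage velocity is v_i = q/n_i, so the layer transit time is t_i = b_i·n_i / q:
  layer 1 (coarse sand): t_1 = 11.9 × 0.21 / 2.145e-05 = 1.165e+05 d
  layer 2 (fine sand): t_2 = 1.65 × 0.16 / 2.145e-05 = 12306 d
  layer 3 (clay): t_3 = 10.2 × 0.04 / 2.145e-05 = 19018 d
Total t = Σ t_i = 1.478e+05 days = 404.7 years.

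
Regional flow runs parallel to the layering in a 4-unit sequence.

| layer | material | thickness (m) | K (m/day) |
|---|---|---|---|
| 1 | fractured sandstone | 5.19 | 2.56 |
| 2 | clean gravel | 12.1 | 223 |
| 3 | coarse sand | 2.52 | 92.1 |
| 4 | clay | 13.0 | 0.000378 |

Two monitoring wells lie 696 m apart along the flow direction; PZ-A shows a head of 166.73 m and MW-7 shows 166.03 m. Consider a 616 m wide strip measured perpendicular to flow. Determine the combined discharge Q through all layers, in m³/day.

1820

Flow is parallel to layering, so each bed carries its own Darcy discharge and the transmissivities add.
Σ(K_i·b_i) = 2.56×5.19 + 223×12.1 + 92.1×2.52 + 0.000378×13.0 = 2944 m²/day.
Hydraulic gradient i = (166.73 − 166.03) / 696 = 0.7 / 696 = 0.001006.
Q = Σ(K_i·b_i) · W · i = 2944 × 616 × 0.001006 = 1824 m³/day.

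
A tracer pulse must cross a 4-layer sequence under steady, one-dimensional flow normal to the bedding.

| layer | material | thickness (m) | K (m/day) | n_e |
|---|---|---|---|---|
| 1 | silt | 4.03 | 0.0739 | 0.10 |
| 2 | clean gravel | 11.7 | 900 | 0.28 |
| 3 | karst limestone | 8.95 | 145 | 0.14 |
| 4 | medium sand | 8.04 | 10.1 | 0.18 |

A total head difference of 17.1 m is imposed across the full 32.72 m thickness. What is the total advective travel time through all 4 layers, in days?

20.7

With flow normal to the layers, continuity requires the same specific discharge q through every layer.
Σ(b_i/K_i) = 4.03/0.0739 + 11.7/900 + 8.95/145 + 8.04/10.1 = 55.40 d.
q = Δh / Σ(b_i/K_i) = 17.1 / 55.40 = 0.3086 m/day.
In each layer the seepage velocity is v_i = q/n_i, so the layer transit time is t_i = b_i·n_i / q:
  layer 1 (silt): t_1 = 4.03 × 0.10 / 0.3086 = 1.306 d
  layer 2 (clean gravel): t_2 = 11.7 × 0.28 / 0.3086 = 10.61 d
  layer 3 (karst limestone): t_3 = 8.95 × 0.14 / 0.3086 = 4.060 d
  layer 4 (medium sand): t_4 = 8.04 × 0.18 / 0.3086 = 4.689 d
Total t = Σ t_i = 20.67 days.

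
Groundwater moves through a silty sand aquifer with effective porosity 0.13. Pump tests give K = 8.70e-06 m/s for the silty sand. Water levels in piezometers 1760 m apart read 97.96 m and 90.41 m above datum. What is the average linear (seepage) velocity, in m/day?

Convert K: 8.70e-06 m/s × 86400 = 0.7517 m/day.
Hydraulic gradient i = (97.96 − 90.41) / 1760 = 7.55 / 1760 = 0.004290.
Darcy flux q = K · i = 0.7517 × 0.004290 = 0.003225 m/day.
Seepage velocity v = q / n_e = 0.003225 / 0.13 = 0.02480 m/day.

0.0248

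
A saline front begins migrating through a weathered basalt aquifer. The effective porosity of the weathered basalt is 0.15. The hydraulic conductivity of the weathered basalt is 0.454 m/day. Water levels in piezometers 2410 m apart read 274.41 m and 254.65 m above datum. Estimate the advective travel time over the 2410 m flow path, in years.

Hydraulic gradient i = (274.41 − 254.65) / 2410 = 19.76 / 2410 = 0.008199.
Darcy flux q = K · i = 0.4540 × 0.008199 = 0.003722 m/day.
Seepage velocity v = q / n_e = 0.003722 / 0.15 = 0.02482 m/day.
Travel time t = L / v = 2410 / 0.02482 = 97114 days = 265.9 years.

266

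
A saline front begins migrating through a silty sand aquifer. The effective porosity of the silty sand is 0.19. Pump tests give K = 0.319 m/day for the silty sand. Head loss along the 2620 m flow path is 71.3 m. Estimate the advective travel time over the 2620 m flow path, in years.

157

Hydraulic gradient i = Δh / L = 71.3 / 2620 = 0.02721.
Darcy flux q = K · i = 0.3190 × 0.02721 = 0.008681 m/day.
Seepage velocity v = q / n_e = 0.008681 / 0.19 = 0.04569 m/day.
Travel time t = L / v = 2620 / 0.04569 = 57342 days = 157.0 years.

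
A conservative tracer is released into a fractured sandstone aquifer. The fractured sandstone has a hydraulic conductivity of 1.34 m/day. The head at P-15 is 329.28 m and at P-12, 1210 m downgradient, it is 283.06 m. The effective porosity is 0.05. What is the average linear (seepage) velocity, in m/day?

Hydraulic gradient i = (329.28 − 283.06) / 1210 = 46.22 / 1210 = 0.03820.
Darcy flux q = K · i = 1.340 × 0.03820 = 0.05119 m/day.
Seepage velocity v = q / n_e = 0.05119 / 0.05 = 1.024 m/day.

1.02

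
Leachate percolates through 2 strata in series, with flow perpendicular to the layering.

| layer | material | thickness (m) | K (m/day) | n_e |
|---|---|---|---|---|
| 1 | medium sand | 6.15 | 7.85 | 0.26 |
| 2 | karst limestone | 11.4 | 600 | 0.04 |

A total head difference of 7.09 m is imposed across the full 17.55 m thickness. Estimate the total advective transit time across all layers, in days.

0.233

With flow normal to the layers, continuity requires the same specific discharge q through every layer.
Σ(b_i/K_i) = 6.15/7.85 + 11.4/600 = 0.8024 d.
q = Δh / Σ(b_i/K_i) = 7.09 / 0.8024 = 8.836 m/day.
In each layer the seepage velocity is v_i = q/n_i, so the layer transit time is t_i = b_i·n_i / q:
  layer 1 (medium sand): t_1 = 6.15 × 0.26 / 8.836 = 0.1810 d
  layer 2 (karst limestone): t_2 = 11.4 × 0.04 / 8.836 = 0.05161 d
Total t = Σ t_i = 0.2326 days.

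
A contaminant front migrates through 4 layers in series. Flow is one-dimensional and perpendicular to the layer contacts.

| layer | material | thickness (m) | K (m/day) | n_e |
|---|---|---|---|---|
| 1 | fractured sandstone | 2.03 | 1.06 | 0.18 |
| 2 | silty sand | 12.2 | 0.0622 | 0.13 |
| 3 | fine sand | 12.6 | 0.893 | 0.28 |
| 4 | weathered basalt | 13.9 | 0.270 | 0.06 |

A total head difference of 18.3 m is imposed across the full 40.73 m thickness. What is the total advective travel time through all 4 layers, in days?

With flow normal to the layers, continuity requires the same specific discharge q through every layer.
Σ(b_i/K_i) = 2.03/1.06 + 12.2/0.0622 + 12.6/0.893 + 13.9/0.270 = 263.6 d.
q = Δh / Σ(b_i/K_i) = 18.3 / 263.6 = 0.06941 m/day.
In each layer the seepage velocity is v_i = q/n_i, so the layer transit time is t_i = b_i·n_i / q:
  layer 1 (fractured sandstone): t_1 = 2.03 × 0.18 / 0.06941 = 5.264 d
  layer 2 (silty sand): t_2 = 12.2 × 0.13 / 0.06941 = 22.85 d
  layer 3 (fine sand): t_3 = 12.6 × 0.28 / 0.06941 = 50.83 d
  layer 4 (weathered basalt): t_4 = 13.9 × 0.06 / 0.06941 = 12.02 d
Total t = Σ t_i = 90.96 days.

91.0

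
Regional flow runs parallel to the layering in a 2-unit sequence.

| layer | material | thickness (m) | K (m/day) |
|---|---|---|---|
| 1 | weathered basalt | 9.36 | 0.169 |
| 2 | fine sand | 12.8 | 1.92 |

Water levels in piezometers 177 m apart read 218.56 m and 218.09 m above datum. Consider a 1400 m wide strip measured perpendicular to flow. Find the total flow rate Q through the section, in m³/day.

Flow is parallel to layering, so each bed carries its own Darcy discharge and the transmissivities add.
Σ(K_i·b_i) = 0.169×9.36 + 1.92×12.8 = 26.16 m²/day.
Hydraulic gradient i = (218.56 − 218.09) / 177 = 0.47 / 177 = 0.002655.
Q = Σ(K_i·b_i) · W · i = 26.16 × 1400 × 0.002655 = 97.24 m³/day.

97.2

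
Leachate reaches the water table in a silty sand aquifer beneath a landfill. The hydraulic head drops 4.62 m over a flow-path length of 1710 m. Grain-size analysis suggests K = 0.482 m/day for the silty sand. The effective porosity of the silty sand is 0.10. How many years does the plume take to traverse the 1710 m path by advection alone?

360

Hydraulic gradient i = Δh / L = 4.62 / 1710 = 0.002702.
Darcy flux q = K · i = 0.4820 × 0.002702 = 0.001302 m/day.
Seepage velocity v = q / n_e = 0.001302 / 0.10 = 0.01302 m/day.
Travel time t = L / v = 1710 / 0.01302 = 1.313e+05 days = 359.5 years.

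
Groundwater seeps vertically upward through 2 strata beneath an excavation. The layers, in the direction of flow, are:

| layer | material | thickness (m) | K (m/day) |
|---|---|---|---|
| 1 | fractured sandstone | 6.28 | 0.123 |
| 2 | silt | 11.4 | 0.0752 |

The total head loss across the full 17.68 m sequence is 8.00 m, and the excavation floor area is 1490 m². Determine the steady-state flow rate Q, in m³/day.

Flow is perpendicular to layering, so the layers act in series and the equivalent K is the thickness-weighted harmonic mean.
Total thickness L = 6.28 + 11.4 = 17.68 m.
Σ(b_i/K_i) = 6.28/0.123 + 11.4/0.0752 = 202.7 d.
K_eq = L / Σ(b_i/K_i) = 17.68 / 202.7 = 0.08724 m/day.
Q = K_eq · A · (Δh/L) = 0.08724 × 1490 × (8.00/17.68) = 58.82 m³/day.

58.8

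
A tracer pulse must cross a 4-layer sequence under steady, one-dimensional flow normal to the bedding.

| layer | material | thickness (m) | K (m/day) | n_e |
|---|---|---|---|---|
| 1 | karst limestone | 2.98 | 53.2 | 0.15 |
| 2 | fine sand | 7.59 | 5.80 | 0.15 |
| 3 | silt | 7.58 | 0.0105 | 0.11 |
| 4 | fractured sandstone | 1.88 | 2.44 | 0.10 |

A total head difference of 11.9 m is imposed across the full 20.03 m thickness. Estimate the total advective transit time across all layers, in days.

With flow normal to the layers, continuity requires the same specific discharge q through every layer.
Σ(b_i/K_i) = 2.98/53.2 + 7.59/5.80 + 7.58/0.0105 + 1.88/2.44 = 724.0 d.
q = Δh / Σ(b_i/K_i) = 11.9 / 724.0 = 0.01644 m/day.
In each layer the seepage velocity is v_i = q/n_i, so the layer transit time is t_i = b_i·n_i / q:
  layer 1 (karst limestone): t_1 = 2.98 × 0.15 / 0.01644 = 27.20 d
  layer 2 (fine sand): t_2 = 7.59 × 0.15 / 0.01644 = 69.27 d
  layer 3 (silt): t_3 = 7.58 × 0.11 / 0.01644 = 50.73 d
  layer 4 (fractured sandstone): t_4 = 1.88 × 0.10 / 0.01644 = 11.44 d
Total t = Σ t_i = 158.6 days.

159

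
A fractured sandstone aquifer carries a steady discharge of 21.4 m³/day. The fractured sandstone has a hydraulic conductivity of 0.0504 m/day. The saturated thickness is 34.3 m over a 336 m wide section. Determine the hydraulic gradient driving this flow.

0.0368

Cross-sectional area A = 336 × 34.3 = 11525 m².
From Q = K·A·i, i = Q / (K·A) = 21.4 / (0.05040 × 11525) = 0.03684.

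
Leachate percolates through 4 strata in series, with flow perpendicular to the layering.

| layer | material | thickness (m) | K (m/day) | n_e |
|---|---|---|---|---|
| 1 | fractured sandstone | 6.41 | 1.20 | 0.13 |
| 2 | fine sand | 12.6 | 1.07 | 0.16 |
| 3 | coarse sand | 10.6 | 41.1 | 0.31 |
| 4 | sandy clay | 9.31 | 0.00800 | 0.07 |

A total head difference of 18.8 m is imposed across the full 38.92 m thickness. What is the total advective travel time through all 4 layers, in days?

With flow normal to the layers, continuity requires the same specific discharge q through every layer.
Σ(b_i/K_i) = 6.41/1.20 + 12.6/1.07 + 10.6/41.1 + 9.31/0.00800 = 1181 d.
q = Δh / Σ(b_i/K_i) = 18.8 / 1181 = 0.01592 m/day.
In each layer the seepage velocity is v_i = q/n_i, so the layer transit time is t_i = b_i·n_i / q:
  layer 1 (fractured sandstone): t_1 = 6.41 × 0.13 / 0.01592 = 52.35 d
  layer 2 (fine sand): t_2 = 12.6 × 0.16 / 0.01592 = 126.7 d
  layer 3 (coarse sand): t_3 = 10.6 × 0.31 / 0.01592 = 206.4 d
  layer 4 (sandy clay): t_4 = 9.31 × 0.07 / 0.01592 = 40.94 d
Total t = Σ t_i = 426.4 days.

426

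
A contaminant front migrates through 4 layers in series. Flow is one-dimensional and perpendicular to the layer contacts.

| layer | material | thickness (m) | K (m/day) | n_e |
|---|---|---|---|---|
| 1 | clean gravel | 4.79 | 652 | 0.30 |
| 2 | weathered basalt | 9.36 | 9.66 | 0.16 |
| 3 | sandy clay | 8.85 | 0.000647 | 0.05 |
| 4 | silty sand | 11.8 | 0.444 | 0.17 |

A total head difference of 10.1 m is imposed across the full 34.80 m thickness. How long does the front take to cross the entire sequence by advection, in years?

With flow normal to the layers, continuity requires the same specific discharge q through every layer.
Σ(b_i/K_i) = 4.79/652 + 9.36/9.66 + 8.85/0.000647 + 11.8/0.444 = 13706 d.
q = Δh / Σ(b_i/K_i) = 10.1 / 13706 = 0.0007369 m/day.
In each layer the seepage velocity is v_i = q/n_i, so the layer transit time is t_i = b_i·n_i / q:
  layer 1 (clean gravel): t_1 = 4.79 × 0.30 / 0.0007369 = 1950 d
  layer 2 (weathered basalt): t_2 = 9.36 × 0.16 / 0.0007369 = 2032 d
  layer 3 (sandy clay): t_3 = 8.85 × 0.05 / 0.0007369 = 600.5 d
  layer 4 (silty sand): t_4 = 11.8 × 0.17 / 0.0007369 = 2722 d
Total t = Σ t_i = 7305 days = 20.00 years.

20.0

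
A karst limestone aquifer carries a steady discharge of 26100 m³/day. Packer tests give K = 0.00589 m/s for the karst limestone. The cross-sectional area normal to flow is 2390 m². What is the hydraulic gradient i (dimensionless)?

Convert K: 0.00589 m/s × 86400 = 508.9 m/day.
From Q = K·A·i, i = Q / (K·A) = 26100 / (508.9 × 2390) = 0.02146.

0.0215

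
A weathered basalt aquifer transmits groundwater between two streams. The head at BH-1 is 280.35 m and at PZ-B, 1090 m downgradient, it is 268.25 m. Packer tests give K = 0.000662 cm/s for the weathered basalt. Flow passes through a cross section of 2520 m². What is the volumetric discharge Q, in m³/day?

Convert K: 0.000662 cm/s × 864 = 0.5720 m/day.
Hydraulic gradient i = (280.35 − 268.25) / 1090 = 12.1 / 1090 = 0.01110.
Darcy's law: Q = K · A · i = 0.5720 × 2520 × 0.01110 = 16.00 m³/day.

16.0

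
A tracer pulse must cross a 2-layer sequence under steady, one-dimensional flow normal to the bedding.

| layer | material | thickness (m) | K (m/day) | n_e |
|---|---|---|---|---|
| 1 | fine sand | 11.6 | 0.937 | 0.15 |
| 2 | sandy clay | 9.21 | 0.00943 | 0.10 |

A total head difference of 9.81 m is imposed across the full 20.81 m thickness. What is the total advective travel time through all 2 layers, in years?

With flow normal to the layers, continuity requires the same specific discharge q through every layer.
Σ(b_i/K_i) = 11.6/0.937 + 9.21/0.00943 = 989.1 d.
q = Δh / Σ(b_i/K_i) = 9.81 / 989.1 = 0.009919 m/day.
In each layer the seepage velocity is v_i = q/n_i, so the layer transit time is t_i = b_i·n_i / q:
  layer 1 (fine sand): t_1 = 11.6 × 0.15 / 0.009919 = 175.4 d
  layer 2 (sandy clay): t_2 = 9.21 × 0.10 / 0.009919 = 92.86 d
Total t = Σ t_i = 268.3 days = 0.7345 years.

0.735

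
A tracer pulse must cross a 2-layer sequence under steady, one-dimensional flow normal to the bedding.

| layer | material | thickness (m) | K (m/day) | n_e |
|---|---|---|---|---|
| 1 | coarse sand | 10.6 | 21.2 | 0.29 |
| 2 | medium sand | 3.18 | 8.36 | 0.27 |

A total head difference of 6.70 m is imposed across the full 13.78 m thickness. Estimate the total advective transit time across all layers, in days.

0.517

With flow normal to the layers, continuity requires the same specific discharge q through every layer.
Σ(b_i/K_i) = 10.6/21.2 + 3.18/8.36 = 0.8804 d.
q = Δh / Σ(b_i/K_i) = 6.70 / 0.8804 = 7.610 m/day.
In each layer the seepage velocity is v_i = q/n_i, so the layer transit time is t_i = b_i·n_i / q:
  layer 1 (coarse sand): t_1 = 10.6 × 0.29 / 7.610 = 0.4039 d
  layer 2 (medium sand): t_2 = 3.18 × 0.27 / 7.610 = 0.1128 d
Total t = Σ t_i = 0.5167 days.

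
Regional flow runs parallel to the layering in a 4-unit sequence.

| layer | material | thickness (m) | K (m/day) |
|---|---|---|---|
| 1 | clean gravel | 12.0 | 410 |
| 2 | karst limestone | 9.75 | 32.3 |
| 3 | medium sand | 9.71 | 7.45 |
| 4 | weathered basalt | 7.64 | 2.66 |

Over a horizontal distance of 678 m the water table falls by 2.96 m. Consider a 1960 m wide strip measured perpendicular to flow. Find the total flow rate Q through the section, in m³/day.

Flow is parallel to layering, so each bed carries its own Darcy discharge and the transmissivities add.
Σ(K_i·b_i) = 410×12.0 + 32.3×9.75 + 7.45×9.71 + 2.66×7.64 = 5328 m²/day.
Hydraulic gradient i = Δh / L = 2.96 / 678 = 0.004366.
Q = Σ(K_i·b_i) · W · i = 5328 × 1960 × 0.004366 = 45588 m³/day.

45600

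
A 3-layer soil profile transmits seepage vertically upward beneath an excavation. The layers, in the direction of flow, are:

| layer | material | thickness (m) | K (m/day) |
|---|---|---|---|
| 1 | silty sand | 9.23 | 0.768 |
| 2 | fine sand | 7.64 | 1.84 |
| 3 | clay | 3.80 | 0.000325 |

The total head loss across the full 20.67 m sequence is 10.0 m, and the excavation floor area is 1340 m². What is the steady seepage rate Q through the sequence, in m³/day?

Flow is perpendicular to layering, so the layers act in series and the equivalent K is the thickness-weighted harmonic mean.
Total thickness L = 9.23 + 7.64 + 3.80 = 20.67 m.
Σ(b_i/K_i) = 9.23/0.768 + 7.64/1.84 + 3.80/0.000325 = 11708 d.
K_eq = L / Σ(b_i/K_i) = 20.67 / 11708 = 0.001765 m/day.
Q = K_eq · A · (Δh/L) = 0.001765 × 1340 × (10.0/20.67) = 1.144 m³/day.

1.14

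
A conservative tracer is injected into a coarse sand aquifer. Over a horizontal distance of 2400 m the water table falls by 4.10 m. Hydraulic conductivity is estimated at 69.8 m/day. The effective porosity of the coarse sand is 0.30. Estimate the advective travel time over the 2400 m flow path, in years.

16.5

Hydraulic gradient i = Δh / L = 4.10 / 2400 = 0.001708.
Darcy flux q = K · i = 69.80 × 0.001708 = 0.1192 m/day.
Seepage velocity v = q / n_e = 0.1192 / 0.30 = 0.3975 m/day.
Travel time t = L / v = 2400 / 0.3975 = 6038 days = 16.53 years.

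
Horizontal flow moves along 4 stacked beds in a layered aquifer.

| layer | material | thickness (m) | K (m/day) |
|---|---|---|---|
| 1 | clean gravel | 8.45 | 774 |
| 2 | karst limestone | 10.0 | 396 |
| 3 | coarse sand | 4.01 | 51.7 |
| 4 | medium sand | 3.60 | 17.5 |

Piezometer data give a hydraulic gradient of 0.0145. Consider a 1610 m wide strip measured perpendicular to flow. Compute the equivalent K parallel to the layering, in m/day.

413

Flow is parallel to layering, so each bed carries its own Darcy discharge and the transmissivities add.
Σ(K_i·b_i) = 774×8.45 + 396×10.0 + 51.7×4.01 + 17.5×3.60 = 10771 m²/day.
Total thickness b = 26.06 m, so K_eq = Σ(K_i·b_i)/b = 413.3 m/day.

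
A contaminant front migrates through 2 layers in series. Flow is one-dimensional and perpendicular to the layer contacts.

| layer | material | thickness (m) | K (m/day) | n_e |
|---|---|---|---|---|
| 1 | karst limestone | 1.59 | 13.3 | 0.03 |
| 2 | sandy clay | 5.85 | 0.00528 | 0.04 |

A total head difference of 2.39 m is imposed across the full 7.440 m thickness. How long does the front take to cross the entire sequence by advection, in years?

0.358

With flow normal to the layers, continuity requires the same specific discharge q through every layer.
Σ(b_i/K_i) = 1.59/13.3 + 5.85/0.00528 = 1108 d.
q = Δh / Σ(b_i/K_i) = 2.39 / 1108 = 0.002157 m/day.
In each layer the seepage velocity is v_i = q/n_i, so the layer transit time is t_i = b_i·n_i / q:
  layer 1 (karst limestone): t_1 = 1.59 × 0.03 / 0.002157 = 22.12 d
  layer 2 (sandy clay): t_2 = 5.85 × 0.04 / 0.002157 = 108.5 d
Total t = Σ t_i = 130.6 days = 0.3576 years.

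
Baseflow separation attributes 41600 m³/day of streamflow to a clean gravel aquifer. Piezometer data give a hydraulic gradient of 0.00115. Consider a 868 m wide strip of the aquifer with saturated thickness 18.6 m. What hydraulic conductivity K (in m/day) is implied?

Cross-sectional area A = 868 × 18.6 = 16145 m².
Hydraulic gradient i = 0.00115.
From Q = K·A·i, K = Q / (A·i) = 41600 / (16145 × 0.001150) = 2241 m/day.

2240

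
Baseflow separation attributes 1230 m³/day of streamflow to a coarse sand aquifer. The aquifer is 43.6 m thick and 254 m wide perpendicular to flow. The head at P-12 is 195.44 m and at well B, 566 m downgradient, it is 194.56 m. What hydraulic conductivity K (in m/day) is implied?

71.4

Cross-sectional area A = 254 × 43.6 = 11074 m².
Hydraulic gradient i = (195.44 − 194.56) / 566 = 0.88 / 566 = 0.001555.
From Q = K·A·i, K = Q / (A·i) = 1230 / (11074 × 0.001555) = 71.44 m/day.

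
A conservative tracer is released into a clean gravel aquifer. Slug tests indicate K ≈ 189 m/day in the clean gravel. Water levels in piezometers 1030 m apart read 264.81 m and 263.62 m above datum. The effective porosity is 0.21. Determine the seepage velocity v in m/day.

Hydraulic gradient i = (264.81 − 263.62) / 1030 = 1.19 / 1030 = 0.001155.
Darcy flux q = K · i = 189.0 × 0.001155 = 0.2184 m/day.
Seepage velocity v = q / n_e = 0.2184 / 0.21 = 1.040 m/day.

1.04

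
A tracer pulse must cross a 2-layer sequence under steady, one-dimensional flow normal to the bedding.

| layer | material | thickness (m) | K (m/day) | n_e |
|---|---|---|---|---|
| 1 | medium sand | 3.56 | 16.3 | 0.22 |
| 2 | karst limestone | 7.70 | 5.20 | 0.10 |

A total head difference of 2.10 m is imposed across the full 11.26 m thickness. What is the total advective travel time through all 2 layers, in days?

With flow normal to the layers, continuity requires the same specific discharge q through every layer.
Σ(b_i/K_i) = 3.56/16.3 + 7.70/5.20 = 1.699 d.
q = Δh / Σ(b_i/K_i) = 2.10 / 1.699 = 1.236 m/day.
In each layer the seepage velocity is v_i = q/n_i, so the layer transit time is t_i = b_i·n_i / q:
  layer 1 (medium sand): t_1 = 3.56 × 0.22 / 1.236 = 0.6337 d
  layer 2 (karst limestone): t_2 = 7.70 × 0.10 / 1.236 = 0.6230 d
Total t = Σ t_i = 1.257 days.

1.26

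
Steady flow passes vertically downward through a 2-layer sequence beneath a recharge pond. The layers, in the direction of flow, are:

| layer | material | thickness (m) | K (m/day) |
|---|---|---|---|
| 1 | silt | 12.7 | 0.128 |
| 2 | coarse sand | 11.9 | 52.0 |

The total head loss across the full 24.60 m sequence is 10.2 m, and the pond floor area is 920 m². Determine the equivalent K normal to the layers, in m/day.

0.247

Flow is perpendicular to layering, so the layers act in series and the equivalent K is the thickness-weighted harmonic mean.
Total thickness L = 12.7 + 11.9 = 24.60 m.
Σ(b_i/K_i) = 12.7/0.128 + 11.9/52.0 = 99.45 d.
K_eq = L / Σ(b_i/K_i) = 24.60 / 99.45 = 0.2474 m/day.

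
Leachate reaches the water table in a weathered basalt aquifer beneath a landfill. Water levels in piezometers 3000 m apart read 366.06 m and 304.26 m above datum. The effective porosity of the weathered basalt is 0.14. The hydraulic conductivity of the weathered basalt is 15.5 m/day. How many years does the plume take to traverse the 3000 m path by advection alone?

Hydraulic gradient i = (366.06 − 304.26) / 3000 = 61.8 / 3000 = 0.02060.
Darcy flux q = K · i = 15.50 × 0.02060 = 0.3193 m/day.
Seepage velocity v = q / n_e = 0.3193 / 0.14 = 2.281 m/day.
Travel time t = L / v = 3000 / 2.281 = 1315 days = 3.601 years.

3.60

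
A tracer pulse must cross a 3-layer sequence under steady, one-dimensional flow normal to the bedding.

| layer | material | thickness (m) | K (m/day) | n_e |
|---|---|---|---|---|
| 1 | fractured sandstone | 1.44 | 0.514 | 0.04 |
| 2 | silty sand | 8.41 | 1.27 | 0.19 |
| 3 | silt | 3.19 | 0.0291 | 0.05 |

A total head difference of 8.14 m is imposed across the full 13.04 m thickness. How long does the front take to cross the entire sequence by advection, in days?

26.5

With flow normal to the layers, continuity requires the same specific discharge q through every layer.
Σ(b_i/K_i) = 1.44/0.514 + 8.41/1.27 + 3.19/0.0291 = 119.0 d.
q = Δh / Σ(b_i/K_i) = 8.14 / 119.0 = 0.06838 m/day.
In each layer the seepage velocity is v_i = q/n_i, so the layer transit time is t_i = b_i·n_i / q:
  layer 1 (fractured sandstone): t_1 = 1.44 × 0.04 / 0.06838 = 0.8424 d
  layer 2 (silty sand): t_2 = 8.41 × 0.19 / 0.06838 = 23.37 d
  layer 3 (silt): t_3 = 3.19 × 0.05 / 0.06838 = 2.333 d
Total t = Σ t_i = 26.54 days.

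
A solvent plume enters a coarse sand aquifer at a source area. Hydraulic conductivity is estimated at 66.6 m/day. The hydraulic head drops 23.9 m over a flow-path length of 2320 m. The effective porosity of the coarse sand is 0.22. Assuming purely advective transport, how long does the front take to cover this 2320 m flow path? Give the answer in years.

Hydraulic gradient i = Δh / L = 23.9 / 2320 = 0.01030.
Darcy flux q = K · i = 66.60 × 0.01030 = 0.6861 m/day.
Seepage velocity v = q / n_e = 0.6861 / 0.22 = 3.119 m/day.
Travel time t = L / v = 2320 / 3.119 = 743.9 days = 2.037 years.

2.04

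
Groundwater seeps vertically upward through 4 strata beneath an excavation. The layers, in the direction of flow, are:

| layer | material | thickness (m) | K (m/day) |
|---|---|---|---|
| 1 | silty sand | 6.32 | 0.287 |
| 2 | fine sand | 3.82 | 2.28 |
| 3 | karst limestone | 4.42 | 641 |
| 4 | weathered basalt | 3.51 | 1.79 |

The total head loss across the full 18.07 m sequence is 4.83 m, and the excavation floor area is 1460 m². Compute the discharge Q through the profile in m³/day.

275

Flow is perpendicular to layering, so the layers act in series and the equivalent K is the thickness-weighted harmonic mean.
Total thickness L = 6.32 + 3.82 + 4.42 + 3.51 = 18.07 m.
Σ(b_i/K_i) = 6.32/0.287 + 3.82/2.28 + 4.42/641 + 3.51/1.79 = 25.66 d.
K_eq = L / Σ(b_i/K_i) = 18.07 / 25.66 = 0.7041 m/day.
Q = K_eq · A · (Δh/L) = 0.7041 × 1460 × (4.83/18.07) = 274.8 m³/day.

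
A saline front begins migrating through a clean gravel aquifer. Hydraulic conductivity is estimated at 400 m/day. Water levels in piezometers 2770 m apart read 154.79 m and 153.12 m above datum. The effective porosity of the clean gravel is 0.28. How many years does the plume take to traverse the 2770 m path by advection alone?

8.81

Hydraulic gradient i = (154.79 − 153.12) / 2770 = 1.67 / 2770 = 0.0006029.
Darcy flux q = K · i = 400.0 × 0.0006029 = 0.2412 m/day.
Seepage velocity v = q / n_e = 0.2412 / 0.28 = 0.8613 m/day.
Travel time t = L / v = 2770 / 0.8613 = 3216 days = 8.805 years.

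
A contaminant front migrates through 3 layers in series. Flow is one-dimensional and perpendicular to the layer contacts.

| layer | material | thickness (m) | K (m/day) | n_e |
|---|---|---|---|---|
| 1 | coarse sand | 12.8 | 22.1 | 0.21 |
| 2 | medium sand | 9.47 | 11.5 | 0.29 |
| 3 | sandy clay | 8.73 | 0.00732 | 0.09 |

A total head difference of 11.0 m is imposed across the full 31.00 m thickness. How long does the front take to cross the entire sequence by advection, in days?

675

With flow normal to the layers, continuity requires the same specific discharge q through every layer.
Σ(b_i/K_i) = 12.8/22.1 + 9.47/11.5 + 8.73/0.00732 = 1194 d.
q = Δh / Σ(b_i/K_i) = 11.0 / 1194 = 0.009213 m/day.
In each layer the seepage velocity is v_i = q/n_i, so the layer transit time is t_i = b_i·n_i / q:
  layer 1 (coarse sand): t_1 = 12.8 × 0.21 / 0.009213 = 291.8 d
  layer 2 (medium sand): t_2 = 9.47 × 0.29 / 0.009213 = 298.1 d
  layer 3 (sandy clay): t_3 = 8.73 × 0.09 / 0.009213 = 85.29 d
Total t = Σ t_i = 675.2 days.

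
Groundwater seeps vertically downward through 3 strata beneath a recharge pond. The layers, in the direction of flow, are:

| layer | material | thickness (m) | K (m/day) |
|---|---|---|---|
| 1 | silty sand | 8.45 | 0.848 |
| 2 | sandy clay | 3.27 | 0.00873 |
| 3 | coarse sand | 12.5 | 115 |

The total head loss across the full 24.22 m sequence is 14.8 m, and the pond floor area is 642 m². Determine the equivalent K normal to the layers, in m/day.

0.0630

Flow is perpendicular to layering, so the layers act in series and the equivalent K is the thickness-weighted harmonic mean.
Total thickness L = 8.45 + 3.27 + 12.5 = 24.22 m.
Σ(b_i/K_i) = 8.45/0.848 + 3.27/0.00873 + 12.5/115 = 384.6 d.
K_eq = L / Σ(b_i/K_i) = 24.22 / 384.6 = 0.06297 m/day.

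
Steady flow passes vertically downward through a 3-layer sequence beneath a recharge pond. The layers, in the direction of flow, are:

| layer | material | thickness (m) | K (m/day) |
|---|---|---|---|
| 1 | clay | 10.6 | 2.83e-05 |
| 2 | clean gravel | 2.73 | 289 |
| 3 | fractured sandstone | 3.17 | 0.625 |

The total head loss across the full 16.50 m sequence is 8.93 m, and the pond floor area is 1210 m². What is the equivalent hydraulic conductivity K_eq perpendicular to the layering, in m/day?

Flow is perpendicular to layering, so the layers act in series and the equivalent K is the thickness-weighted harmonic mean.
Total thickness L = 10.6 + 2.73 + 3.17 = 16.50 m.
Σ(b_i/K_i) = 10.6/2.83e-05 + 2.73/289 + 3.17/0.625 = 3.746e+05 d.
K_eq = L / Σ(b_i/K_i) = 16.50 / 3.746e+05 = 4.405e-05 m/day.

4.41e-05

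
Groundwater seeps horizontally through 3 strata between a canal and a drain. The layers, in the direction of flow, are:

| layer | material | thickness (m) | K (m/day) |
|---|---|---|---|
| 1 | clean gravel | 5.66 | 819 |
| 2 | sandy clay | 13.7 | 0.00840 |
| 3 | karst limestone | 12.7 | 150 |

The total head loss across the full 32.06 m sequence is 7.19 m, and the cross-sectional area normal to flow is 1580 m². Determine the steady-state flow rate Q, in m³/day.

Flow is perpendicular to layering, so the layers act in series and the equivalent K is the thickness-weighted harmonic mean.
Total thickness L = 5.66 + 13.7 + 12.7 = 32.06 m.
Σ(b_i/K_i) = 5.66/819 + 13.7/0.00840 + 12.7/150 = 1631 d.
K_eq = L / Σ(b_i/K_i) = 32.06 / 1631 = 0.01966 m/day.
Q = K_eq · A · (Δh/L) = 0.01966 × 1580 × (7.19/32.06) = 6.965 m³/day.

6.96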